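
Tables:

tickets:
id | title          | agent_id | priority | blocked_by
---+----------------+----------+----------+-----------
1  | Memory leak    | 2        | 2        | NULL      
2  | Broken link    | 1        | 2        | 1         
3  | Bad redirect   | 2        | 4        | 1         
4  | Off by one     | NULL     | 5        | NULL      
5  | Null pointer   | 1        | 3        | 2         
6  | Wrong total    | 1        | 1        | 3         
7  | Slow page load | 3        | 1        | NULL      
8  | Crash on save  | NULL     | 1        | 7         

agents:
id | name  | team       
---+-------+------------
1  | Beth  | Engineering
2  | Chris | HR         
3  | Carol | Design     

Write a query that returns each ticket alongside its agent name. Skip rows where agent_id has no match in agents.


INNER JOIN keeps only tickets rows whose agent_id matches an id in agents. Walk through each ticket:
  - ticket 1 (Memory leak): agent_id=2 -> matches Chris
  - ticket 2 (Broken link): agent_id=1 -> matches Beth
  - ticket 3 (Bad redirect): agent_id=2 -> matches Chris
  - ticket 4 (Off by one): agent_id=NULL, no match -> dropped
  - ticket 5 (Null pointer): agent_id=1 -> matches Beth
  - ticket 6 (Wrong total): agent_id=1 -> matches Beth
  - ticket 7 (Slow page load): agent_id=3 -> matches Carol
  - ticket 8 (Crash on save): agent_id=NULL, no match -> dropped
So 2 of 8 rows are dropped.

SQL:
SELECT a.title, b.name AS agent
FROM tickets a
INNER JOIN agents b ON a.agent_id = b.id

Result:
title          | agent
---------------+------
Memory leak    | Chris
Broken link    | Beth 
Bad redirect   | Chris
Null pointer   | Beth 
Wrong total    | Beth 
Slow page load | Carol


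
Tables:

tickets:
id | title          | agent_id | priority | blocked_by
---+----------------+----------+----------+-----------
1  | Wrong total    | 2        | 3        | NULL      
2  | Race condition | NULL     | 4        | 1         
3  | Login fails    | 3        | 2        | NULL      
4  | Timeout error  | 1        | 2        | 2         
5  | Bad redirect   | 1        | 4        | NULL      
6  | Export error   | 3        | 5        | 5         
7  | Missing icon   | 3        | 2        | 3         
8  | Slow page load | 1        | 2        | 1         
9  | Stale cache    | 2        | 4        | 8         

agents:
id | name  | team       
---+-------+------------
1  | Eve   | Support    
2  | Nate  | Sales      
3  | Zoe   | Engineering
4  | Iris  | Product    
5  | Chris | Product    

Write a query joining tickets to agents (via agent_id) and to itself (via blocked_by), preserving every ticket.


Two LEFT JOINs from the same base table tickets: one to agents via agent_id, one to tickets itself via blocked_by. Both are LEFT so every ticket is preserved.
Match against agents:
  - ticket 1 (Wrong total): agent_id=2 -> matches Nate
  - ticket 2 (Race condition): agent_id=NULL, no match -> kept with NULL
  - ticket 3 (Login fails): agent_id=3 -> matches Zoe
  - ticket 4 (Timeout error): agent_id=1 -> matches Eve
  - ticket 5 (Bad redirect): agent_id=1 -> matches Eve
  - ticket 6 (Export error): agent_id=3 -> matches Zoe
  - ticket 7 (Missing icon): agent_id=3 -> matches Zoe
  - ticket 8 (Slow page load): agent_id=1 -> matches Eve
  - ticket 9 (Stale cache): agent_id=2 -> matches Nate
Match against tickets (self):
  - ticket 1 (Wrong total): blocked_by=NULL -> NULL
  - ticket 2 (Race condition): blocked_by=1 -> Wrong total
  - ticket 3 (Login fails): blocked_by=NULL -> NULL
  - ticket 4 (Timeout error): blocked_by=2 -> Race condition
  - ticket 5 (Bad redirect): blocked_by=NULL -> NULL
  - ticket 6 (Export error): blocked_by=5 -> Bad redirect
  - ticket 7 (Missing icon): blocked_by=3 -> Login fails
  - ticket 8 (Slow page load): blocked_by=1 -> Wrong total
  - ticket 9 (Stale cache): blocked_by=8 -> Slow page load

SQL:
SELECT a.title, b.name AS agent, c.title AS blocked_by
FROM tickets a
LEFT JOIN agents b ON a.agent_id = b.id
LEFT JOIN tickets c ON a.blocked_by = c.id

Result:
title          | agent | blocked_by    
---------------+-------+---------------
Wrong total    | Nate  | NULL          
Race condition | NULL  | Wrong total   
Login fails    | Zoe   | NULL          
Timeout error  | Eve   | Race condition
Bad redirect   | Eve   | NULL          
Export error   | Zoe   | Bad redirect  
Missing icon   | Zoe   | Login fails   
Slow page load | Eve   | Wrong total   
Stale cache    | Nate  | Slow page load


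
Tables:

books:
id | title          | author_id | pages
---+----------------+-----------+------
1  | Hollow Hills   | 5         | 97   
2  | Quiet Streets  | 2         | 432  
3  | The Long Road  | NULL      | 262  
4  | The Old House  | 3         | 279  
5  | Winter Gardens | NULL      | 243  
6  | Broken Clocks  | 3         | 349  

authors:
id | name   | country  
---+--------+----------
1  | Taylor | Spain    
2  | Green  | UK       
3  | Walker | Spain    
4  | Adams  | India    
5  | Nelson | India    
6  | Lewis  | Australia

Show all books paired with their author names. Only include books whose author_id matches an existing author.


INNER JOIN keeps only books rows whose author_id matches an id in authors. Walk through each book:
  - book 1 (Hollow Hills): author_id=5 -> matches Nelson
  - book 2 (Quiet Streets): author_id=2 -> matches Green
  - book 3 (The Long Road): author_id=NULL, no match -> dropped
  - book 4 (The Old House): author_id=3 -> matches Walker
  - book 5 (Winter Gardens): author_id=NULL, no match -> dropped
  - book 6 (Broken Clocks): author_id=3 -> matches Walker
So 2 of 6 rows are dropped.

SQL:
SELECT a.title, b.name AS author
FROM books a
INNER JOIN authors b ON a.author_id = b.id

Result:
title         | author
--------------+-------
Hollow Hills  | Nelson
Quiet Streets | Green 
The Old House | Walker
Broken Clocks | Walker


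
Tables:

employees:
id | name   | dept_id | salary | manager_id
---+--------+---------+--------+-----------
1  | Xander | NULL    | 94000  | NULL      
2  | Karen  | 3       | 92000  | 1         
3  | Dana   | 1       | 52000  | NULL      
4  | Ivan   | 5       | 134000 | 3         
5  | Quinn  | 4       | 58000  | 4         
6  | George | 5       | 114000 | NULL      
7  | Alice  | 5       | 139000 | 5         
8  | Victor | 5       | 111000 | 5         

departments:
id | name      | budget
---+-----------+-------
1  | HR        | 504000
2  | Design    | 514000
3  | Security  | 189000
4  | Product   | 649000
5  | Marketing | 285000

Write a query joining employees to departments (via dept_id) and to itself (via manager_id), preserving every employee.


Two LEFT JOINs from the same base table employees: one to departments via dept_id, one to employees itself via manager_id. Both are LEFT so every employee is preserved.
Match against departments:
  - employee 1 (Xander): dept_id=NULL, no match -> kept with NULL
  - employee 2 (Karen): dept_id=3 -> matches Security
  - employee 3 (Dana): dept_id=1 -> matches HR
  - employee 4 (Ivan): dept_id=5 -> matches Marketing
  - employee 5 (Quinn): dept_id=4 -> matches Product
  - employee 6 (George): dept_id=5 -> matches Marketing
  - employee 7 (Alice): dept_id=5 -> matches Marketing
  - employee 8 (Victor): dept_id=5 -> matches Marketing
Match against employees (self):
  - employee 1 (Xander): manager_id=NULL -> NULL
  - employee 2 (Karen): manager_id=1 -> Xander
  - employee 3 (Dana): manager_id=NULL -> NULL
  - employee 4 (Ivan): manager_id=3 -> Dana
  - employee 5 (Quinn): manager_id=4 -> Ivan
  - employee 6 (George): manager_id=NULL -> NULL
  - employee 7 (Alice): manager_id=5 -> Quinn
  - employee 8 (Victor): manager_id=5 -> Quinn

SQL:
SELECT a.name, b.name AS department, c.name AS manager
FROM employees a
LEFT JOIN departments b ON a.dept_id = b.id
LEFT JOIN employees c ON a.manager_id = c.id

Result:
name   | department | manager
-------+------------+--------
Xander | NULL       | NULL   
Karen  | Security   | Xander 
Dana   | HR         | NULL   
Ivan   | Marketing  | Dana   
Quinn  | Product    | Ivan   
George | Marketing  | NULL   
Alice  | Marketing  | Quinn  
Victor | Marketing  | Quinn  


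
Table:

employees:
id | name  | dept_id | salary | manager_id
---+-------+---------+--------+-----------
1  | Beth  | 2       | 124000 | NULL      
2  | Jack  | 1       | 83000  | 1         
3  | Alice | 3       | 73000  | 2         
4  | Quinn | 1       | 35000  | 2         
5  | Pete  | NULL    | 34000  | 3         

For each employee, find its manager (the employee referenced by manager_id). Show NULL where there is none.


This is a self-join: employees is joined to a second copy of itself, matching each row's manager_id to another row's id. Use LEFT JOIN so rows with manager_id=NULL are kept.
  - employee 1 (Beth): manager_id=NULL -> NULL
  - employee 2 (Jack): manager_id=1 -> Beth
  - employee 3 (Alice): manager_id=2 -> Jack
  - employee 4 (Quinn): manager_id=2 -> Jack
  - employee 5 (Pete): manager_id=3 -> Alice

SQL:
SELECT a.name AS item, b.name AS manager
FROM employees a
LEFT JOIN employees b ON a.manager_id = b.id

Result:
item  | manager
------+--------
Beth  | NULL   
Jack  | Beth   
Alice | Jack   
Quinn | Jack   
Pete  | Alice  


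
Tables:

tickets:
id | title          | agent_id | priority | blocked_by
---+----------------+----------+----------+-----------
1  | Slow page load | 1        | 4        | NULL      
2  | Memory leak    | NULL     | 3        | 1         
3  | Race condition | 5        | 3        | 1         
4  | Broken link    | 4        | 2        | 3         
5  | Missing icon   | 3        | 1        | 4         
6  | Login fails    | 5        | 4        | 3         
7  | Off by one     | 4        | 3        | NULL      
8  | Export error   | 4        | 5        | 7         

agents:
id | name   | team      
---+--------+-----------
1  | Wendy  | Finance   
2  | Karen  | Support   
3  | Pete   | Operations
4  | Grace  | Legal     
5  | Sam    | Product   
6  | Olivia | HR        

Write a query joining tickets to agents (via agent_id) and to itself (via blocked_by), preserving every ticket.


Two LEFT JOINs from the same base table tickets: one to agents via agent_id, one to tickets itself via blocked_by. Both are LEFT so every ticket is preserved.
Match against agents:
  - ticket 1 (Slow page load): agent_id=1 -> matches Wendy
  - ticket 2 (Memory leak): agent_id=NULL, no match -> kept with NULL
  - ticket 3 (Race condition): agent_id=5 -> matches Sam
  - ticket 4 (Broken link): agent_id=4 -> matches Grace
  - ticket 5 (Missing icon): agent_id=3 -> matches Pete
  - ticket 6 (Login fails): agent_id=5 -> matches Sam
  - ticket 7 (Off by one): agent_id=4 -> matches Grace
  - ticket 8 (Export error): agent_id=4 -> matches Grace
Match against tickets (self):
  - ticket 1 (Slow page load): blocked_by=NULL -> NULL
  - ticket 2 (Memory leak): blocked_by=1 -> Slow page load
  - ticket 3 (Race condition): blocked_by=1 -> Slow page load
  - ticket 4 (Broken link): blocked_by=3 -> Race condition
  - ticket 5 (Missing icon): blocked_by=4 -> Broken link
  - ticket 6 (Login fails): blocked_by=3 -> Race condition
  - ticket 7 (Off by one): blocked_by=NULL -> NULL
  - ticket 8 (Export error): blocked_by=7 -> Off by one

SQL:
SELECT a.title, b.name AS agent, c.title AS blocked_by
FROM tickets a
LEFT JOIN agents b ON a.agent_id = b.id
LEFT JOIN tickets c ON a.blocked_by = c.id

Result:
title          | agent | blocked_by    
---------------+-------+---------------
Slow page load | Wendy | NULL          
Memory leak    | NULL  | Slow page load
Race condition | Sam   | Slow page load
Broken link    | Grace | Race condition
Missing icon   | Pete  | Broken link   
Login fails    | Sam   | Race condition
Off by one     | Grace | NULL          
Export error   | Grace | Off by one    


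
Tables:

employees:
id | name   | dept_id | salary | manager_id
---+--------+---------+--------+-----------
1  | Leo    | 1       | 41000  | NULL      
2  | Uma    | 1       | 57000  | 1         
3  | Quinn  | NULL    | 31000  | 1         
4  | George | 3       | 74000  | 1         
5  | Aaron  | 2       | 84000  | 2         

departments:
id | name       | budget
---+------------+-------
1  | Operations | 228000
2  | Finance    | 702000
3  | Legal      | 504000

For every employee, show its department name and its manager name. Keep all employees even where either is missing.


Two LEFT JOINs from the same base table employees: one to departments via dept_id, one to employees itself via manager_id. Both are LEFT so every employee is preserved.
Match against departments:
  - employee 1 (Leo): dept_id=1 -> matches Operations
  - employee 2 (Uma): dept_id=1 -> matches Operations
  - employee 3 (Quinn): dept_id=NULL, no match -> kept with NULL
  - employee 4 (George): dept_id=3 -> matches Legal
  - employee 5 (Aaron): dept_id=2 -> matches Finance
Match against employees (self):
  - employee 1 (Leo): manager_id=NULL -> NULL
  - employee 2 (Uma): manager_id=1 -> Leo
  - employee 3 (Quinn): manager_id=1 -> Leo
  - employee 4 (George): manager_id=1 -> Leo
  - employee 5 (Aaron): manager_id=2 -> Uma

SQL:
SELECT a.name, b.name AS department, c.name AS manager
FROM employees a
LEFT JOIN departments b ON a.dept_id = b.id
LEFT JOIN employees c ON a.manager_id = c.id

Result:
name   | department | manager
-------+------------+--------
Leo    | Operations | NULL   
Uma    | Operations | Leo    
Quinn  | NULL       | Leo    
George | Legal      | Leo    
Aaron  | Finance    | Uma    


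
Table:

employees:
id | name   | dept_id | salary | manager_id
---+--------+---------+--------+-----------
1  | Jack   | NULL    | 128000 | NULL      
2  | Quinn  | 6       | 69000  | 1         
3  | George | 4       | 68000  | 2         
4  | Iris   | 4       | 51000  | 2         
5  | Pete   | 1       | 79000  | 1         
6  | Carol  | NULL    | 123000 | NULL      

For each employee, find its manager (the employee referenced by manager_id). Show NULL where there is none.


This is a self-join: employees is joined to a second copy of itself, matching each row's manager_id to another row's id. Use LEFT JOIN so rows with manager_id=NULL are kept.
  - employee 1 (Jack): manager_id=NULL -> NULL
  - employee 2 (Quinn): manager_id=1 -> Jack
  - employee 3 (George): manager_id=2 -> Quinn
  - employee 4 (Iris): manager_id=2 -> Quinn
  - employee 5 (Pete): manager_id=1 -> Jack
  - employee 6 (Carol): manager_id=NULL -> NULL

SQL:
SELECT a.name AS item, b.name AS manager
FROM employees a
LEFT JOIN employees b ON a.manager_id = b.id

Result:
item   | manager
-------+--------
Jack   | NULL   
Quinn  | Jack   
George | Quinn  
Iris   | Quinn  
Pete   | Jack   
Carol  | NULL   


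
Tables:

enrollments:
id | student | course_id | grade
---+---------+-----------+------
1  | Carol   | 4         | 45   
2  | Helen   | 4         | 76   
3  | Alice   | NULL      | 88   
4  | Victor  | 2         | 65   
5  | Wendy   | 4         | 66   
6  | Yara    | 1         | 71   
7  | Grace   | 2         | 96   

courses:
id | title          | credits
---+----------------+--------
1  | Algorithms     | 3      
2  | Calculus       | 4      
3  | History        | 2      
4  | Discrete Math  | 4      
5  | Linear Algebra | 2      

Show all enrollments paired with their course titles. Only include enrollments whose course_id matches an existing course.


INNER JOIN keeps only enrollments rows whose course_id matches an id in courses. Walk through each enrollment:
  - enrollment 1 (Carol): course_id=4 -> matches Discrete Math
  - enrollment 2 (Helen): course_id=4 -> matches Discrete Math
  - enrollment 3 (Alice): course_id=NULL, no match -> dropped
  - enrollment 4 (Victor): course_id=2 -> matches Calculus
  - enrollment 5 (Wendy): course_id=4 -> matches Discrete Math
  - enrollment 6 (Yara): course_id=1 -> matches Algorithms
  - enrollment 7 (Grace): course_id=2 -> matches Calculus
So 1 of 7 rows is dropped.

SQL:
SELECT a.student, b.title AS course
FROM enrollments a
INNER JOIN courses b ON a.course_id = b.id

Result:
student | course       
--------+--------------
Carol   | Discrete Math
Helen   | Discrete Math
Victor  | Calculus     
Wendy   | Discrete Math
Yara    | Algorithms   
Grace   | Calculus     


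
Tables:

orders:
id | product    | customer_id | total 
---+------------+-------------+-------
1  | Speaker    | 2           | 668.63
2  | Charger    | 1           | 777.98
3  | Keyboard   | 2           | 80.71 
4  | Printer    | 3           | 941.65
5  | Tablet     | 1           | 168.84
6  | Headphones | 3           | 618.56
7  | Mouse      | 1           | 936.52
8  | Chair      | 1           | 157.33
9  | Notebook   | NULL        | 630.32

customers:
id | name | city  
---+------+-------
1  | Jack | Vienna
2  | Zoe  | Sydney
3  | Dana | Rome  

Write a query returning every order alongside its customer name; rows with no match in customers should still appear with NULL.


LEFT JOIN keeps every row from orders (the left table); where customer_id has no match in customers, the customer columns become NULL. Walk through each order:
  - order 1 (Speaker): customer_id=2 -> matches Zoe
  - order 2 (Charger): customer_id=1 -> matches Jack
  - order 3 (Keyboard): customer_id=2 -> matches Zoe
  - order 4 (Printer): customer_id=3 -> matches Dana
  - order 5 (Tablet): customer_id=1 -> matches Jack
  - order 6 (Headphones): customer_id=3 -> matches Dana
  - order 7 (Mouse): customer_id=1 -> matches Jack
  - order 8 (Chair): customer_id=1 -> matches Jack
  - order 9 (Notebook): customer_id=NULL, no match -> kept with NULL
All 9 rows appear; 1 has NULL customer.

SQL:
SELECT a.product, b.name AS customer
FROM orders a
LEFT JOIN customers b ON a.customer_id = b.id

Result:
product    | customer
-----------+---------
Speaker    | Zoe     
Charger    | Jack    
Keyboard   | Zoe     
Printer    | Dana    
Tablet     | Jack    
Headphones | Dana    
Mouse      | Jack    
Chair      | Jack    
Notebook   | NULL    


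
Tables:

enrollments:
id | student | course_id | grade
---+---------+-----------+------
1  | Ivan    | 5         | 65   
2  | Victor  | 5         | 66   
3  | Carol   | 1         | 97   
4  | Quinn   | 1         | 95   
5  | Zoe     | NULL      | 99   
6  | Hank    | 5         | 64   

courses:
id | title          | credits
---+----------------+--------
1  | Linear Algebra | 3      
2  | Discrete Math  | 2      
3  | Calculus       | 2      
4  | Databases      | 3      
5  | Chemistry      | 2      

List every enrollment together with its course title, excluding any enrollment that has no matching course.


INNER JOIN keeps only enrollments rows whose course_id matches an id in courses. Walk through each enrollment:
  - enrollment 1 (Ivan): course_id=5 -> matches Chemistry
  - enrollment 2 (Victor): course_id=5 -> matches Chemistry
  - enrollment 3 (Carol): course_id=1 -> matches Linear Algebra
  - enrollment 4 (Quinn): course_id=1 -> matches Linear Algebra
  - enrollment 5 (Zoe): course_id=NULL, no match -> dropped
  - enrollment 6 (Hank): course_id=5 -> matches Chemistry
So 1 of 6 rows is dropped.

SQL:
SELECT a.student, b.title AS course
FROM enrollments a
INNER JOIN courses b ON a.course_id = b.id

Result:
student | course        
--------+---------------
Ivan    | Chemistry     
Victor  | Chemistry     
Carol   | Linear Algebra
Quinn   | Linear Algebra
Hank    | Chemistry     


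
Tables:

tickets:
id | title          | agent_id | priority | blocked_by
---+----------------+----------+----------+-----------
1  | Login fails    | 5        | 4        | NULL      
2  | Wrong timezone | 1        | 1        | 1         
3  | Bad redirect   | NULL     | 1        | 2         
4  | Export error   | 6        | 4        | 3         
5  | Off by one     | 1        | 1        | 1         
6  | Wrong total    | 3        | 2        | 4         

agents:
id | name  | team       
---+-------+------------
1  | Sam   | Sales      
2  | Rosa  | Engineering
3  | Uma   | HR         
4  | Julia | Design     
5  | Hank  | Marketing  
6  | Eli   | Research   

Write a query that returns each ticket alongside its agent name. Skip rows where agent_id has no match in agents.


INNER JOIN keeps only tickets rows whose agent_id matches an id in agents. Walk through each ticket:
  - ticket 1 (Login fails): agent_id=5 -> matches Hank
  - ticket 2 (Wrong timezone): agent_id=1 -> matches Sam
  - ticket 3 (Bad redirect): agent_id=NULL, no match -> dropped
  - ticket 4 (Export error): agent_id=6 -> matches Eli
  - ticket 5 (Off by one): agent_id=1 -> matches Sam
  - ticket 6 (Wrong total): agent_id=3 -> matches Uma
So 1 of 6 rows is dropped.

SQL:
SELECT a.title, b.name AS agent
FROM tickets a
INNER JOIN agents b ON a.agent_id = b.id

Result:
title          | agent
---------------+------
Login fails    | Hank 
Wrong timezone | Sam  
Export error   | Eli  
Off by one     | Sam  
Wrong total    | Uma  


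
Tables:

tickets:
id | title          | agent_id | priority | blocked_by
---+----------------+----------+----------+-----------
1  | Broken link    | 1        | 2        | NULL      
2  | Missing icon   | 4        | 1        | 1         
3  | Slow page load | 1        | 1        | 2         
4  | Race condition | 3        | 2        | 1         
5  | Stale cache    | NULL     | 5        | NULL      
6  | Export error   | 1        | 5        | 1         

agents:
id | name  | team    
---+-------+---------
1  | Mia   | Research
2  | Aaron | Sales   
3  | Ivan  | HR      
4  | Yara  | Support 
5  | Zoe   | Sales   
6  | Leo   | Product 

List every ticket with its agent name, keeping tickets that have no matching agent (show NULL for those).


LEFT JOIN keeps every row from tickets (the left table); where agent_id has no match in agents, the agent columns become NULL. Walk through each ticket:
  - ticket 1 (Broken link): agent_id=1 -> matches Mia
  - ticket 2 (Missing icon): agent_id=4 -> matches Yara
  - ticket 3 (Slow page load): agent_id=1 -> matches Mia
  - ticket 4 (Race condition): agent_id=3 -> matches Ivan
  - ticket 5 (Stale cache): agent_id=NULL, no match -> kept with NULL
  - ticket 6 (Export error): agent_id=1 -> matches Mia
All 6 rows appear; 1 has NULL agent.

SQL:
SELECT a.title, b.name AS agent
FROM tickets a
LEFT JOIN agents b ON a.agent_id = b.id

Result:
title          | agent
---------------+------
Broken link    | Mia  
Missing icon   | Yara 
Slow page load | Mia  
Race condition | Ivan 
Stale cache    | NULL 
Export error   | Mia  


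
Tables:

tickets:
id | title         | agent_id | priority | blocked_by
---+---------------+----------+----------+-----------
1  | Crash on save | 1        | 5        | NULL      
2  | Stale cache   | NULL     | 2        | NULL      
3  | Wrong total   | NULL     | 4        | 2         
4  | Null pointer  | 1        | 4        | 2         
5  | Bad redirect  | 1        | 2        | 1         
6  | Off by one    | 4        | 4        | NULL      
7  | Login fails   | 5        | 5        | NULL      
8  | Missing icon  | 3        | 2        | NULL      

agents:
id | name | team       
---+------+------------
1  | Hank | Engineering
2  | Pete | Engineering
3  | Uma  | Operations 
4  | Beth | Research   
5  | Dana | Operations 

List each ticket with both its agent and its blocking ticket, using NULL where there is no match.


Two LEFT JOINs from the same base table tickets: one to agents via agent_id, one to tickets itself via blocked_by. Both are LEFT so every ticket is preserved.
Match against agents:
  - ticket 1 (Crash on save): agent_id=1 -> matches Hank
  - ticket 2 (Stale cache): agent_id=NULL, no match -> kept with NULL
  - ticket 3 (Wrong total): agent_id=NULL, no match -> kept with NULL
  - ticket 4 (Null pointer): agent_id=1 -> matches Hank
  - ticket 5 (Bad redirect): agent_id=1 -> matches Hank
  - ticket 6 (Off by one): agent_id=4 -> matches Beth
  - ticket 7 (Login fails): agent_id=5 -> matches Dana
  - ticket 8 (Missing icon): agent_id=3 -> matches Uma
Match against tickets (self):
  - ticket 1 (Crash on save): blocked_by=NULL -> NULL
  - ticket 2 (Stale cache): blocked_by=NULL -> NULL
  - ticket 3 (Wrong total): blocked_by=2 -> Stale cache
  - ticket 4 (Null pointer): blocked_by=2 -> Stale cache
  - ticket 5 (Bad redirect): blocked_by=1 -> Crash on save
  - ticket 6 (Off by one): blocked_by=NULL -> NULL
  - ticket 7 (Login fails): blocked_by=NULL -> NULL
  - ticket 8 (Missing icon): blocked_by=NULL -> NULL

SQL:
SELECT a.title, b.name AS agent, c.title AS blocked_by
FROM tickets a
LEFT JOIN agents b ON a.agent_id = b.id
LEFT JOIN tickets c ON a.blocked_by = c.id

Result:
title         | agent | blocked_by   
--------------+-------+--------------
Crash on save | Hank  | NULL         
Stale cache   | NULL  | NULL         
Wrong total   | NULL  | Stale cache  
Null pointer  | Hank  | Stale cache  
Bad redirect  | Hank  | Crash on save
Off by one    | Beth  | NULL         
Login fails   | Dana  | NULL         
Missing icon  | Uma   | NULL         


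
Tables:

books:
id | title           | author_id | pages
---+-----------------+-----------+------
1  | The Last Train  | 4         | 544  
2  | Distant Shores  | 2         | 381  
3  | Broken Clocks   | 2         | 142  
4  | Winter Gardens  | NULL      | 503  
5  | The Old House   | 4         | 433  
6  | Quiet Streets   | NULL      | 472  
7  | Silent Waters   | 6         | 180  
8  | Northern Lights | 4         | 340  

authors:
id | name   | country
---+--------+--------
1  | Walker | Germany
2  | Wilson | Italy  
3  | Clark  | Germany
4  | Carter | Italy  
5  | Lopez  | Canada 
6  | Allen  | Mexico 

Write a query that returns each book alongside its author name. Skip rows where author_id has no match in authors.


INNER JOIN keeps only books rows whose author_id matches an id in authors. Walk through each book:
  - book 1 (The Last Train): author_id=4 -> matches Carter
  - book 2 (Distant Shores): author_id=2 -> matches Wilson
  - book 3 (Broken Clocks): author_id=2 -> matches Wilson
  - book 4 (Winter Gardens): author_id=NULL, no match -> dropped
  - book 5 (The Old House): author_id=4 -> matches Carter
  - book 6 (Quiet Streets): author_id=NULL, no match -> dropped
  - book 7 (Silent Waters): author_id=6 -> matches Allen
  - book 8 (Northern Lights): author_id=4 -> matches Carter
So 2 of 8 rows are dropped.

SQL:
SELECT a.title, b.name AS author
FROM books a
INNER JOIN authors b ON a.author_id = b.id

Result:
title           | author
----------------+-------
The Last Train  | Carter
Distant Shores  | Wilson
Broken Clocks   | Wilson
The Old House   | Carter
Silent Waters   | Allen 
Northern Lights | Carter


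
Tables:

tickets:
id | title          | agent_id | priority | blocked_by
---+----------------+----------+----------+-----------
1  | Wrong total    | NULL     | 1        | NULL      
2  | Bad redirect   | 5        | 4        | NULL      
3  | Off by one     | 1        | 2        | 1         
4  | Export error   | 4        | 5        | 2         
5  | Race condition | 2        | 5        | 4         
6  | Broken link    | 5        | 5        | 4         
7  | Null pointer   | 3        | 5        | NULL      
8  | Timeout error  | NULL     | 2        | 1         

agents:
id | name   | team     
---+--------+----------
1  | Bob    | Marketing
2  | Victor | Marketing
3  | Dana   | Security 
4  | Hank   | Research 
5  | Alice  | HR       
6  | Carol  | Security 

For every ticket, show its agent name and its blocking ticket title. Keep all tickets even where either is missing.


Two LEFT JOINs from the same base table tickets: one to agents via agent_id, one to tickets itself via blocked_by. Both are LEFT so every ticket is preserved.
Match against agents:
  - ticket 1 (Wrong total): agent_id=NULL, no match -> kept with NULL
  - ticket 2 (Bad redirect): agent_id=5 -> matches Alice
  - ticket 3 (Off by one): agent_id=1 -> matches Bob
  - ticket 4 (Export error): agent_id=4 -> matches Hank
  - ticket 5 (Race condition): agent_id=2 -> matches Victor
  - ticket 6 (Broken link): agent_id=5 -> matches Alice
  - ticket 7 (Null pointer): agent_id=3 -> matches Dana
  - ticket 8 (Timeout error): agent_id=NULL, no match -> kept with NULL
Match against tickets (self):
  - ticket 1 (Wrong total): blocked_by=NULL -> NULL
  - ticket 2 (Bad redirect): blocked_by=NULL -> NULL
  - ticket 3 (Off by one): blocked_by=1 -> Wrong total
  - ticket 4 (Export error): blocked_by=2 -> Bad redirect
  - ticket 5 (Race condition): blocked_by=4 -> Export error
  - ticket 6 (Broken link): blocked_by=4 -> Export error
  - ticket 7 (Null pointer): blocked_by=NULL -> NULL
  - ticket 8 (Timeout error): blocked_by=1 -> Wrong total

SQL:
SELECT a.title, b.name AS agent, c.title AS blocked_by
FROM tickets a
LEFT JOIN agents b ON a.agent_id = b.id
LEFT JOIN tickets c ON a.blocked_by = c.id

Result:
title          | agent  | blocked_by  
---------------+--------+-------------
Wrong total    | NULL   | NULL        
Bad redirect   | Alice  | NULL        
Off by one     | Bob    | Wrong total 
Export error   | Hank   | Bad redirect
Race condition | Victor | Export error
Broken link    | Alice  | Export error
Null pointer   | Dana   | NULL        
Timeout error  | NULL   | Wrong total 


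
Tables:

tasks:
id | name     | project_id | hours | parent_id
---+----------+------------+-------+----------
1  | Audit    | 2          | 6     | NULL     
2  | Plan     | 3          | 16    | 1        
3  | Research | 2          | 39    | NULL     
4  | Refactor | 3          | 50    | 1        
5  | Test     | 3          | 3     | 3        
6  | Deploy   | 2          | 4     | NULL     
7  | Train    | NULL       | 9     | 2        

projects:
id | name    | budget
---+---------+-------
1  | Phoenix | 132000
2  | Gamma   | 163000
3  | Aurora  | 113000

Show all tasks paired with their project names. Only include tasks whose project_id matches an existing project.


INNER JOIN keeps only tasks rows whose project_id matches an id in projects. Walk through each task:
  - task 1 (Audit): project_id=2 -> matches Gamma
  - task 2 (Plan): project_id=3 -> matches Aurora
  - task 3 (Research): project_id=2 -> matches Gamma
  - task 4 (Refactor): project_id=3 -> matches Aurora
  - task 5 (Test): project_id=3 -> matches Aurora
  - task 6 (Deploy): project_id=2 -> matches Gamma
  - task 7 (Train): project_id=NULL, no match -> dropped
So 1 of 7 rows is dropped.

SQL:
SELECT a.name, b.name AS project
FROM tasks a
INNER JOIN projects b ON a.project_id = b.id

Result:
name     | project
---------+--------
Audit    | Gamma  
Plan     | Aurora 
Research | Gamma  
Refactor | Aurora 
Test     | Aurora 
Deploy   | Gamma  


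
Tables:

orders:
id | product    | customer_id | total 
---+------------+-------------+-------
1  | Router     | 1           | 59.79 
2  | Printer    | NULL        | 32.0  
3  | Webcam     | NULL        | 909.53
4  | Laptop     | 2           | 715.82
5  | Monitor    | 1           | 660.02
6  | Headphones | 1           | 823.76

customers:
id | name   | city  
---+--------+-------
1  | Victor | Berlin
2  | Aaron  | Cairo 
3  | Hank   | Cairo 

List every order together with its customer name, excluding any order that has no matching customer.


INNER JOIN keeps only orders rows whose customer_id matches an id in customers. Walk through each order:
  - order 1 (Router): customer_id=1 -> matches Victor
  - order 2 (Printer): customer_id=NULL, no match -> dropped
  - order 3 (Webcam): customer_id=NULL, no match -> dropped
  - order 4 (Laptop): customer_id=2 -> matches Aaron
  - order 5 (Monitor): customer_id=1 -> matches Victor
  - order 6 (Headphones): customer_id=1 -> matches Victor
So 2 of 6 rows are dropped.

SQL:
SELECT a.product, b.name AS customer
FROM orders a
INNER JOIN customers b ON a.customer_id = b.id

Result:
product    | customer
-----------+---------
Router     | Victor  
Laptop     | Aaron   
Monitor    | Victor  
Headphones | Victor  


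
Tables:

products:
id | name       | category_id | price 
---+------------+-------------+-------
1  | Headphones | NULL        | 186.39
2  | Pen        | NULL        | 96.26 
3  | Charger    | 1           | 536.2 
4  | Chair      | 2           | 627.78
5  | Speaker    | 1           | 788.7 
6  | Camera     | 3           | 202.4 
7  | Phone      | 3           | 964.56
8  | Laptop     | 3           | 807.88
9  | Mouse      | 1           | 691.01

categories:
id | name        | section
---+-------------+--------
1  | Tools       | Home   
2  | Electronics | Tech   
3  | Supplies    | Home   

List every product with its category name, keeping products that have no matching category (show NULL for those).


LEFT JOIN keeps every row from products (the left table); where category_id has no match in categories, the category columns become NULL. Walk through each product:
  - product 1 (Headphones): category_id=NULL, no match -> kept with NULL
  - product 2 (Pen): category_id=NULL, no match -> kept with NULL
  - product 3 (Charger): category_id=1 -> matches Tools
  - product 4 (Chair): category_id=2 -> matches Electronics
  - product 5 (Speaker): category_id=1 -> matches Tools
  - product 6 (Camera): category_id=3 -> matches Supplies
  - product 7 (Phone): category_id=3 -> matches Supplies
  - product 8 (Laptop): category_id=3 -> matches Supplies
  - product 9 (Mouse): category_id=1 -> matches Tools
All 9 rows appear; 2 have NULL category.

SQL:
SELECT a.name, b.name AS category
FROM products a
LEFT JOIN categories b ON a.category_id = b.id

Result:
name       | category   
-----------+------------
Headphones | NULL       
Pen        | NULL       
Charger    | Tools      
Chair      | Electronics
Speaker    | Tools      
Camera     | Supplies   
Phone      | Supplies   
Laptop     | Supplies   
Mouse      | Tools      


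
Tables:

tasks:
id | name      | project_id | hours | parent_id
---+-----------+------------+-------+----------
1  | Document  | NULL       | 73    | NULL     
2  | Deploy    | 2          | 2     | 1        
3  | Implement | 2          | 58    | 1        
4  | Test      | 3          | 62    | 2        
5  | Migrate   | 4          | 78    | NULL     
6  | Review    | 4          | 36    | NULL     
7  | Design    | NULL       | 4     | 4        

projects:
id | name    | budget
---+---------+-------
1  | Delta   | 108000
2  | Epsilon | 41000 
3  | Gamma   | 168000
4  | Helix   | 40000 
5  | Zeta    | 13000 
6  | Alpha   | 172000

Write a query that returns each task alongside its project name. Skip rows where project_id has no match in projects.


INNER JOIN keeps only tasks rows whose project_id matches an id in projects. Walk through each task:
  - task 1 (Document): project_id=NULL, no match -> dropped
  - task 2 (Deploy): project_id=2 -> matches Epsilon
  - task 3 (Implement): project_id=2 -> matches Epsilon
  - task 4 (Test): project_id=3 -> matches Gamma
  - task 5 (Migrate): project_id=4 -> matches Helix
  - task 6 (Review): project_id=4 -> matches Helix
  - task 7 (Design): project_id=NULL, no match -> dropped
So 2 of 7 rows are dropped.

SQL:
SELECT a.name, b.name AS project
FROM tasks a
INNER JOIN projects b ON a.project_id = b.id

Result:
name      | project
----------+--------
Deploy    | Epsilon
Implement | Epsilon
Test      | Gamma  
Migrate   | Helix  
Review    | Helix  


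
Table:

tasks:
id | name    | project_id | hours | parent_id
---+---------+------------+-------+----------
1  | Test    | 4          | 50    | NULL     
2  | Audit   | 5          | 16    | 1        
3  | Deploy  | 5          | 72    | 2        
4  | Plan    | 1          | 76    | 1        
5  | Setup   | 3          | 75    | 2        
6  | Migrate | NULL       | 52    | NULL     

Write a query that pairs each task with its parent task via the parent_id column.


This is a self-join: tasks is joined to a second copy of itself, matching each row's parent_id to another row's id. Use LEFT JOIN so rows with parent_id=NULL are kept.
  - task 1 (Test): parent_id=NULL -> NULL
  - task 2 (Audit): parent_id=1 -> Test
  - task 3 (Deploy): parent_id=2 -> Audit
  - task 4 (Plan): parent_id=1 -> Test
  - task 5 (Setup): parent_id=2 -> Audit
  - task 6 (Migrate): parent_id=NULL -> NULL

SQL:
SELECT a.name AS item, b.name AS parent
FROM tasks a
LEFT JOIN tasks b ON a.parent_id = b.id

Result:
item    | parent
--------+-------
Test    | NULL  
Audit   | Test  
Deploy  | Audit 
Plan    | Test  
Setup   | Audit 
Migrate | NULL  


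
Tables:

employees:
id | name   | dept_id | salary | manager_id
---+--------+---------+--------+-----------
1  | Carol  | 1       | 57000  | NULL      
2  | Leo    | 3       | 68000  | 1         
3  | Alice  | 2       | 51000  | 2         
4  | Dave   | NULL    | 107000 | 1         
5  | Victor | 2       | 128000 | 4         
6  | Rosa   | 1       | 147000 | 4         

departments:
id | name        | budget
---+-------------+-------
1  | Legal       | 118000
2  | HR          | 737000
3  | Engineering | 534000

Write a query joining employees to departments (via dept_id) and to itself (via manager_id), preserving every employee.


Two LEFT JOINs from the same base table employees: one to departments via dept_id, one to employees itself via manager_id. Both are LEFT so every employee is preserved.
Match against departments:
  - employee 1 (Carol): dept_id=1 -> matches Legal
  - employee 2 (Leo): dept_id=3 -> matches Engineering
  - employee 3 (Alice): dept_id=2 -> matches HR
  - employee 4 (Dave): dept_id=NULL, no match -> kept with NULL
  - employee 5 (Victor): dept_id=2 -> matches HR
  - employee 6 (Rosa): dept_id=1 -> matches Legal
Match against employees (self):
  - employee 1 (Carol): manager_id=NULL -> NULL
  - employee 2 (Leo): manager_id=1 -> Carol
  - employee 3 (Alice): manager_id=2 -> Leo
  - employee 4 (Dave): manager_id=1 -> Carol
  - employee 5 (Victor): manager_id=4 -> Dave
  - employee 6 (Rosa): manager_id=4 -> Dave

SQL:
SELECT a.name, b.name AS department, c.name AS manager
FROM employees a
LEFT JOIN departments b ON a.dept_id = b.id
LEFT JOIN employees c ON a.manager_id = c.id

Result:
name   | department  | manager
-------+-------------+--------
Carol  | Legal       | NULL   
Leo    | Engineering | Carol  
Alice  | HR          | Leo    
Dave   | NULL        | Carol  
Victor | HR          | Dave   
Rosa   | Legal       | Dave   


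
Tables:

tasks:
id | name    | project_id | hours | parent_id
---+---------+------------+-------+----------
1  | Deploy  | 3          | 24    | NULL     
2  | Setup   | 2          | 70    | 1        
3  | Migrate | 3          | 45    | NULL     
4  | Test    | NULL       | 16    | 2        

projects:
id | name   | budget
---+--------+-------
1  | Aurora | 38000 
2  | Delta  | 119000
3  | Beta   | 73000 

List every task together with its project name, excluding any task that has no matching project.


INNER JOIN keeps only tasks rows whose project_id matches an id in projects. Walk through each task:
  - task 1 (Deploy): project_id=3 -> matches Beta
  - task 2 (Setup): project_id=2 -> matches Delta
  - task 3 (Migrate): project_id=3 -> matches Beta
  - task 4 (Test): project_id=NULL, no match -> dropped
So 1 of 4 rows is dropped.

SQL:
SELECT a.name, b.name AS project
FROM tasks a
INNER JOIN projects b ON a.project_id = b.id

Result:
name    | project
--------+--------
Deploy  | Beta   
Setup   | Delta  
Migrate | Beta   


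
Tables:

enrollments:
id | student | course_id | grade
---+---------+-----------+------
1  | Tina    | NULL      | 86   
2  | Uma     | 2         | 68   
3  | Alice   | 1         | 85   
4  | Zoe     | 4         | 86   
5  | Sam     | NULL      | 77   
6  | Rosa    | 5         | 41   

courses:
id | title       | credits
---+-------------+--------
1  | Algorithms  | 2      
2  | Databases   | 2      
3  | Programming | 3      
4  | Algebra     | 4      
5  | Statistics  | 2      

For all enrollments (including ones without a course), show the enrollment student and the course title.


LEFT JOIN keeps every row from enrollments (the left table); where course_id has no match in courses, the course columns become NULL. Walk through each enrollment:
  - enrollment 1 (Tina): course_id=NULL, no match -> kept with NULL
  - enrollment 2 (Uma): course_id=2 -> matches Databases
  - enrollment 3 (Alice): course_id=1 -> matches Algorithms
  - enrollment 4 (Zoe): course_id=4 -> matches Algebra
  - enrollment 5 (Sam): course_id=NULL, no match -> kept with NULL
  - enrollment 6 (Rosa): course_id=5 -> matches Statistics
All 6 rows appear; 2 have NULL course.

SQL:
SELECT a.student, b.title AS course
FROM enrollments a
LEFT JOIN courses b ON a.course_id = b.id

Result:
student | course    
--------+-----------
Tina    | NULL      
Uma     | Databases 
Alice   | Algorithms
Zoe     | Algebra   
Sam     | NULL      
Rosa    | Statistics
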